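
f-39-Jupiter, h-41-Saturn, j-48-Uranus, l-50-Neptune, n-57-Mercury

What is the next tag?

p-59-Venus

Letter: f, h, j, l, n → p (letters move forward 2 places in the alphabet).
Second component: alternating steps +2, +7, +2, +7, …, so 39, 41, 48, 50, 57 → 59.
For the planet, runs through the planets Mercury→Neptune: Jupiter, Saturn, Uranus, Neptune, Mercury → Venus.
Putting it together: p-59-Venus.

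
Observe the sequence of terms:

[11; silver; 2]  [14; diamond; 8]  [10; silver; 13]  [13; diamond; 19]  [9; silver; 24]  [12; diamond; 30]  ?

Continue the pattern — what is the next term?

[8; silver; 35]

First part goes 11, 14, 10, 13, 9, 12 → 8 (alternating steps +3, −4, +3, −4, …).
Rank: silver, diamond, silver, diamond, silver, diamond → silver (alternates silver ↔ diamond).
For the third part, alternating steps +6, +5, +6, +5, …: 2, 8, 13, 19, 24, 30 → 35.
So the next term is [8; silver; 35].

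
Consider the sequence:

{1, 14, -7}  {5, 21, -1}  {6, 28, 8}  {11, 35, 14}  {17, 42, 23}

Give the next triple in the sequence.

First value: each term is the sum of the two before it, so 1, 5, 6, 11, 17 → 28.
Second value: 14, 21, 28, 35, 42 → 49 (+7 each step).
Third value: -7, -1, 8, 14, 23 → 29 (alternating steps +6, +9, +6, +9, …).
So the next triple is {28, 49, 29}.

{28, 49, 29}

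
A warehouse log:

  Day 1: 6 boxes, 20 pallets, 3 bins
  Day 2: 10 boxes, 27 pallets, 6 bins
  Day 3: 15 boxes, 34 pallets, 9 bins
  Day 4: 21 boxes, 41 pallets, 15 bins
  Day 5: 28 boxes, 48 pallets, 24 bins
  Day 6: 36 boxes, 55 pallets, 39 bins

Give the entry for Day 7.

45 boxes, 62 pallets, 63 bins

Boxes: differences are 4, 5, 6, … (increasing by 1 each time), so 6, 10, 15, 21, 28, 36 → 45.
For the pallets, +7 each step: 20, 27, 34, 41, 48, 55 → 62.
Bins goes 3, 6, 9, 15, 24, 39 → 63 (each term is the sum of the two before it).
Combining the parts gives 45 boxes, 62 pallets, 63 bins.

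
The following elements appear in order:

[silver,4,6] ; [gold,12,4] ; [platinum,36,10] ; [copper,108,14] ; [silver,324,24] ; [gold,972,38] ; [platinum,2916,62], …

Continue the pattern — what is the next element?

[copper,8748,100]

Metal: repeats silver → gold → platinum → copper; silver, gold, platinum, copper, silver, gold, platinum → copper.
Second value: ×3 each step; 4, 12, 36, 108, 324, 972, 2916 → 8748.
Third value: 6, 4, 10, 14, 24, 38, 62 → 100 (each term is the sum of the two before it).
So the next element is [copper,8748,100].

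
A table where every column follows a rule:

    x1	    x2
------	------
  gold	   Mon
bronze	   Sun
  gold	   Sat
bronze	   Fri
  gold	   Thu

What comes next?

Column x1: alternates gold ↔ bronze; gold, bronze, gold, bronze, gold → bronze.
For the column x2, runs backward through the weekdays Mon→Sun: Mon, Sun, Sat, Fri, Thu → Wed.
Combining the parts gives bronze  Wed.

bronze  Wed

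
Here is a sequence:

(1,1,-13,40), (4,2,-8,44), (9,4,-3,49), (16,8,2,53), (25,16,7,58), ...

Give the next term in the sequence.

First coordinate: 1, 4, 9, 16, 25 → 36 (perfect squares: 1², 2², 3², …).
Second coordinate goes 1, 2, 4, 8, 16 → 32 (×2 each step).
Third coordinate: +5 each step, so -13, -8, -3, 2, 7 → 12.
Fourth coordinate goes 40, 44, 49, 53, 58 → 62 (alternating steps +4, +5, +4, +5, …).
Putting it together: (36,32,12,62).

(36,32,12,62)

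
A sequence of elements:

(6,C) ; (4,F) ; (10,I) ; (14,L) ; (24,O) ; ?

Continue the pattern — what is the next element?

For the first slot, each term is the sum of the two before it: 6, 4, 10, 14, 24 → 38.
Letter: C, F, I, L, O → R (letters move forward 3 places in the alphabet).
Combining the parts gives (38,R).

(38,R)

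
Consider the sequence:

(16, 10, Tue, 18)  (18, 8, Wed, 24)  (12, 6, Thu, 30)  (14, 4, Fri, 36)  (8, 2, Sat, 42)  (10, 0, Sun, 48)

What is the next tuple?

(4, -2, Mon, 54)

First part: alternating steps +2, −6, +2, −6, …, so 16, 18, 12, 14, 8, 10 → 4.
For the second part, −2 each step: 10, 8, 6, 4, 2, 0 → -2.
Day: runs through the weekdays Mon→Sun; Tue, Wed, Thu, Fri, Sat, Sun → Mon.
Fourth part: +6 each step, so 18, 24, 30, 36, 42, 48 → 54.
So the next tuple is (4, -2, Mon, 54).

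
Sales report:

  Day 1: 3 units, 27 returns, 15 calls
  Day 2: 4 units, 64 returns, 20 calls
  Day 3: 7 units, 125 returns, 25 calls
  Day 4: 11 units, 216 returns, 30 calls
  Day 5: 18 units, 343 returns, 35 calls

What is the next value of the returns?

Returns: perfect cubes: 3³, 4³, 5³, …; 27, 64, 125, 216, 343 → 512.

512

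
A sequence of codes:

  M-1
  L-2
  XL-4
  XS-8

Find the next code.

Size goes M, L, XL, XS → S (runs through clothing sizes XS→XL).
Second component: 1, 2, 4, 8 → 16 (×2 each step).
So the next code is S-16.

S-16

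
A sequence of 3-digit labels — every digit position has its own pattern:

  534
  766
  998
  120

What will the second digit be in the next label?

Second digit — +3 each step, mod 10: 3, 6, 9, 2 → 5.

5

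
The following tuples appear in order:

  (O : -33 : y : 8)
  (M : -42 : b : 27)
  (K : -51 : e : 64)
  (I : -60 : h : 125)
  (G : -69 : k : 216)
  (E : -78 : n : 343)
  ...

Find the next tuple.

For the first letter, letters move back 2 places in the alphabet: O, M, K, I, G, E → C.
Second coordinate: −9 each step; -33, -42, -51, -60, -69, -78 → -87.
Second letter — letters move forward 3 places in the alphabet, wrapping Z→A: y, b, e, h, k, n → q.
Fourth coordinate: perfect cubes: 2³, 3³, 4³, …; 8, 27, 64, 125, 216, 343 → 512.
Putting it together: (C : -87 : q : 512).

(C : -87 : q : 512)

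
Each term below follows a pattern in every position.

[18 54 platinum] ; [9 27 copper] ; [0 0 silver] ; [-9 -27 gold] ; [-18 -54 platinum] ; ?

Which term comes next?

[-27 -81 copper]

First value: 18, 9, 0, -9, -18 → -27 (−9 each step).
Second value: always 3 × the first value; 54, 27, 0, -27, -54 → -81.
For the metal, repeats platinum → copper → silver → gold: platinum, copper, silver, gold, platinum → copper.
Putting it together: [-27 -81 copper].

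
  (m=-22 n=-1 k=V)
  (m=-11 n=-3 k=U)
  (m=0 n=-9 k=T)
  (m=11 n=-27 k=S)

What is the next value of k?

R

K — letters move back 1 place in the alphabet: V, U, T, S → R.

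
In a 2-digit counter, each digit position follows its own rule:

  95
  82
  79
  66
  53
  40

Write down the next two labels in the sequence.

First digit goes 9, 8, 7, 6, 5, 4 → 3 → 2 (−1 each step, mod 10).
Second digit: 5, 2, 9, 6, 3, 0 → 7 → 4 (−3 each step, mod 10).
Putting the parts together: 37 and then 24.

37, 24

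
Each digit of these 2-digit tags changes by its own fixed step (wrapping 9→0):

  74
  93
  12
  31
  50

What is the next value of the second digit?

Second digit — −1 each step, mod 10: 4, 3, 2, 1, 0 → 9.

9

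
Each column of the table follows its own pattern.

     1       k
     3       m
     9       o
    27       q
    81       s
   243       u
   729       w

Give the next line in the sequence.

For the first component, ×3 each step: 1, 3, 9, 27, 81, 243, 729 → 2187.
Letter: letters move forward 2 places in the alphabet, so k, m, o, q, s, u, w → y.
Combining the parts gives 2187  y.

2187  y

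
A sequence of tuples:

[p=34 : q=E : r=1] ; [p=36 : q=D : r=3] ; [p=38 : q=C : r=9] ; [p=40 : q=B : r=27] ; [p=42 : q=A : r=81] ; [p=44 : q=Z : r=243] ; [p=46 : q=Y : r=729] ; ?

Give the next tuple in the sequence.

[p=48 : q=X : r=2187]

P: +2 each step, so 34, 36, 38, 40, 42, 44, 46 → 48.
Q goes E, D, C, B, A, Z, Y → X (letters move back 1 place in the alphabet, wrapping A→Z).
R goes 1, 3, 9, 27, 81, 243, 729 → 2187 (×3 each step).
Putting it together: [p=48 : q=X : r=2187].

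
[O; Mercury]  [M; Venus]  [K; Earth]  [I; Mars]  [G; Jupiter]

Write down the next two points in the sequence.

Letter: O, M, K, I, G → E → C (letters move back 2 places in the alphabet).
Planet goes Mercury, Venus, Earth, Mars, Jupiter → Saturn → Uranus (runs through the planets Mercury→Neptune).
Putting the parts together: [E; Saturn] and then [C; Uranus].

[E; Saturn], [C; Uranus]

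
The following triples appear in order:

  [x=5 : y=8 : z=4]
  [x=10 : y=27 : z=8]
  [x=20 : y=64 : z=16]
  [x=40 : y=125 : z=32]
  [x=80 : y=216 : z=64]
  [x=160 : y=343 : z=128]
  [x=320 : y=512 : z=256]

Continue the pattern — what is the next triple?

For the x, ×2 each step: 5, 10, 20, 40, 80, 160, 320 → 640.
Y: perfect cubes: 2³, 3³, 4³, …; 8, 27, 64, 125, 216, 343, 512 → 729.
Z goes 4, 8, 16, 32, 64, 128, 256 → 512 (×2 each step).
Combining the parts gives [x=640 : y=729 : z=512].

[x=640 : y=729 : z=512]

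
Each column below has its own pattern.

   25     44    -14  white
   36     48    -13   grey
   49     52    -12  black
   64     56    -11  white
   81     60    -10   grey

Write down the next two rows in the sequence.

First component: perfect squares: 5², 6², 7², …; 25, 36, 49, 64, 81 → 100 → 121.
Second component: +4 each step; 44, 48, 52, 56, 60 → 64 → 68.
Third component: +1 each step, so -14, -13, -12, -11, -10 → -9 → -8.
Shade — repeats white → grey → black: white, grey, black, white, grey → black → white.
So the next two rows are 100  64  -9  black and 121  68  -8  white.

100  64  -9  black; 121  68  -8  white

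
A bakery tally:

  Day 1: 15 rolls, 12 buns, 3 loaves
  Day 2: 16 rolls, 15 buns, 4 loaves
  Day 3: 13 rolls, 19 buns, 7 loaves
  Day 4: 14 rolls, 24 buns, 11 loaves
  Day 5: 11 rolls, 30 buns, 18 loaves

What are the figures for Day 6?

12 rolls, 37 buns, 29 loaves

Rolls goes 15, 16, 13, 14, 11 → 12 (alternating steps +1, −3, +1, −3, …).
Buns — differences are 3, 4, 5, … (increasing by 1 each time): 12, 15, 19, 24, 30 → 37.
Loaves — each term is the sum of the two before it: 3, 4, 7, 11, 18 → 29.
Combining the parts gives 12 rolls, 37 buns, 29 loaves.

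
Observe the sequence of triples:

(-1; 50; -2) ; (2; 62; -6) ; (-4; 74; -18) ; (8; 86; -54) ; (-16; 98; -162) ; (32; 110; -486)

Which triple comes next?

(-64; 122; -1458)

For the first component, ×(-2) each step: -1, 2, -4, 8, -16, 32 → -64.
Second component: +12 each step; 50, 62, 74, 86, 98, 110 → 122.
Third component: -2, -6, -18, -54, -162, -486 → -1458 (×3 each step).
Putting it together: (-64; 122; -1458).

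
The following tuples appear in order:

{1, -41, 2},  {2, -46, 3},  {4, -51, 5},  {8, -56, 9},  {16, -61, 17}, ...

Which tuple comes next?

{32, -66, 33}

First coordinate: ×2 each step; 1, 2, 4, 8, 16 → 32.
Second coordinate: -41, -46, -51, -56, -61 → -66 (−5 each step).
Third coordinate: always 1 more than the first coordinate; 2, 3, 5, 9, 17 → 33.
Putting it together: {32, -66, 33}.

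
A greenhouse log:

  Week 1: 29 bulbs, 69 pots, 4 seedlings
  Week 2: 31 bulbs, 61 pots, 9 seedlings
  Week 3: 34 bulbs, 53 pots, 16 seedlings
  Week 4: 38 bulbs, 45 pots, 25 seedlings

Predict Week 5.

43 bulbs, 37 pots, 36 seedlings

For the bulbs, differences are 2, 3, 4, … (increasing by 1 each time): 29, 31, 34, 38 → 43.
Pots: −8 each step, so 69, 61, 53, 45 → 37.
Seedlings: perfect squares: 2², 3², 4², …; 4, 9, 16, 25 → 36.
So the next row is 43 bulbs, 37 pots, 36 seedlings.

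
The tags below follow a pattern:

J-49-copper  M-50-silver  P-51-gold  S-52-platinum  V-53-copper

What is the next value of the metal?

Letter: letters move forward 3 places in the alphabet; J, M, P, S, V → Y.
For the second component, +1 each step: 49, 50, 51, 52, 53 → 54.
Metal: repeats copper → silver → gold → platinum, so copper, silver, gold, platinum, copper → silver.

silver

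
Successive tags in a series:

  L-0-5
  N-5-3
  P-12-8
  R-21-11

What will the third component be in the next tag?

19

For the third component, each term is the sum of the two before it: 5, 3, 8, 11 → 19.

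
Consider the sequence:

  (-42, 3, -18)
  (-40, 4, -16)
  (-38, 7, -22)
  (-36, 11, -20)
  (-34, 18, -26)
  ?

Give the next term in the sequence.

(-32, 29, -24)

First coordinate goes -42, -40, -38, -36, -34 → -32 (+2 each step).
Second coordinate — each term is the sum of the two before it: 3, 4, 7, 11, 18 → 29.
Third coordinate — alternating steps +2, −6, +2, −6, …: -18, -16, -22, -20, -26 → -24.
Putting it together: (-32, 29, -24).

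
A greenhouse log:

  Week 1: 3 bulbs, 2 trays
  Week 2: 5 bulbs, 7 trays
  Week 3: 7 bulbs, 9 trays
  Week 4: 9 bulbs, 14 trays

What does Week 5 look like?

Bulbs: 3, 5, 7, 9 → 11 (+2 each step).
Trays: alternating steps +5, +2, +5, +2, …, so 2, 7, 9, 14 → 16.
Putting it together: 11 bulbs, 16 trays.

11 bulbs, 16 trays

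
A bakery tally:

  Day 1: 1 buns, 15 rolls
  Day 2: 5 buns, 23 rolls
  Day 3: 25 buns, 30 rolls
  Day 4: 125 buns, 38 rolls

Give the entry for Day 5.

Buns: 1, 5, 25, 125 → 625 (×5 each step).
Rolls — alternating steps +8, +7, +8, +7, …: 15, 23, 30, 38 → 45.
Combining the parts gives 625 buns, 45 rolls.

625 buns, 45 rolls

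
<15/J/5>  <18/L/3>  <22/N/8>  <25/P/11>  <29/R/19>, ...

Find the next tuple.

<32/T/30>

First value: alternating steps +3, +4, +3, +4, …, so 15, 18, 22, 25, 29 → 32.
Letter: letters move forward 2 places in the alphabet, so J, L, N, P, R → T.
Third value: each term is the sum of the two before it, so 5, 3, 8, 11, 19 → 30.
Combining the parts gives <32/T/30>.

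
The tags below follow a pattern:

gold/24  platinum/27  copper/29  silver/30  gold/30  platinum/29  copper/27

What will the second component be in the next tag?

Metal: repeats gold → platinum → copper → silver, so gold, platinum, copper, silver, gold, platinum, copper → silver.
Second component: differences are 3, 2, 1, … (decreasing by 1 each time); 24, 27, 29, 30, 30, 29, 27 → 24.

24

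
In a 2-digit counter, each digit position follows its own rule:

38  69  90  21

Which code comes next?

First digit: +3 each step, mod 10; 3, 6, 9, 2 → 5.
Second digit: +1 each step, mod 10; 8, 9, 0, 1 → 2.
So the next code is 52.

52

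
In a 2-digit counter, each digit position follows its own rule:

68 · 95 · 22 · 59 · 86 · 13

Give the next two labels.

40, 77

First digit: +3 each step, mod 10; 6, 9, 2, 5, 8, 1 → 4 → 7.
Second digit: −3 each step, mod 10, so 8, 5, 2, 9, 6, 3 → 0 → 7.
So the next two labels are 40 and 77.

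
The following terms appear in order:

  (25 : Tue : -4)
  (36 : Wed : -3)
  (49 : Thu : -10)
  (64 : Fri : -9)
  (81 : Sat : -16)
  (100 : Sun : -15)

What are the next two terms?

First entry: perfect squares: 5², 6², 7², …, so 25, 36, 49, 64, 81, 100 → 121 → 144.
Day goes Tue, Wed, Thu, Fri, Sat, Sun → Mon → Tue (runs through the weekdays Mon→Sun).
Third entry: alternating steps +1, −7, +1, −7, …; -4, -3, -10, -9, -16, -15 → -22 → -21.
Putting the parts together: (121 : Mon : -22) and then (144 : Tue : -21).

(121 : Mon : -22), (144 : Tue : -21)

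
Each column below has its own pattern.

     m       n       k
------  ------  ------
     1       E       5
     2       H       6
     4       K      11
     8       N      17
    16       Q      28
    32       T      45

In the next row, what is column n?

W

Column m: ×2 each step; 1, 2, 4, 8, 16, 32 → 64.
Column n: E, H, K, N, Q, T → W (letters move forward 3 places in the alphabet).
Column k — each term is the sum of the two before it: 5, 6, 11, 17, 28, 45 → 73.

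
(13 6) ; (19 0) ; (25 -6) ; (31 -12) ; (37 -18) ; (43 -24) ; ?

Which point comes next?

First value goes 13, 19, 25, 31, 37, 43 → 49 (+6 each step).
Second value: together with the first value always sums to 19; 6, 0, -6, -12, -18, -24 → -30.
Combining the parts gives (49 -30).

(49 -30)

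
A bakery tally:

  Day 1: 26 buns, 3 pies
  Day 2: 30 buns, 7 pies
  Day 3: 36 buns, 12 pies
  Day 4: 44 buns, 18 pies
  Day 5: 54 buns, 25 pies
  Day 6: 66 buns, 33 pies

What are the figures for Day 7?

80 buns, 42 pies

For the buns, differences are 4, 6, 8, … (increasing by 2 each time): 26, 30, 36, 44, 54, 66 → 80.
Pies: 3, 7, 12, 18, 25, 33 → 42 (differences are 4, 5, 6, … (increasing by 1 each time)).
So the next record is 80 buns, 42 pies.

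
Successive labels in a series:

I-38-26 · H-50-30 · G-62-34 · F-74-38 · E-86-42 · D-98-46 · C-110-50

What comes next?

For the letter, letters move back 1 place in the alphabet: I, H, G, F, E, D, C → B.
Second component: +12 each step; 38, 50, 62, 74, 86, 98, 110 → 122.
Third component: +4 each step, so 26, 30, 34, 38, 42, 46, 50 → 54.
Combining the parts gives B-122-54.

B-122-54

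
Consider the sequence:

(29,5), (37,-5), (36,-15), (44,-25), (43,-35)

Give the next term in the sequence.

(51,-45)

First value: alternating steps +8, −1, +8, −1, …, so 29, 37, 36, 44, 43 → 51.
Second value: 5, -5, -15, -25, -35 → -45 (−10 each step).
Combining the parts gives (51,-45).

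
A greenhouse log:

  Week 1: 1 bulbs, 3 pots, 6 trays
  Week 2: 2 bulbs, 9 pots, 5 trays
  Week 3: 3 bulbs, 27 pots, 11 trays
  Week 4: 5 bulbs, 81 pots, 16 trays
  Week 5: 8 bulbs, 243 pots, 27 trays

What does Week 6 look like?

13 bulbs, 729 pots, 43 trays

Bulbs — each term is the sum of the two before it: 1, 2, 3, 5, 8 → 13.
Pots — ×3 each step: 3, 9, 27, 81, 243 → 729.
Trays — each term is the sum of the two before it: 6, 5, 11, 16, 27 → 43.
Combining the parts gives 13 bulbs, 729 pots, 43 trays.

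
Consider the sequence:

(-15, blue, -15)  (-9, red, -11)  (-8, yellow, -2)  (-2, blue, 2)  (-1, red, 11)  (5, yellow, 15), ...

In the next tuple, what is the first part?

6

For the first part, alternating steps +6, +1, +6, +1, …: -15, -9, -8, -2, -1, 5 → 6.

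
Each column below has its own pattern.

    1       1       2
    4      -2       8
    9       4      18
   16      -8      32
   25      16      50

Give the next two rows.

36  -32  72; 49  64  98

First component: perfect squares: 1², 2², 3², …; 1, 4, 9, 16, 25 → 36 → 49.
Second component — ×(-2) each step: 1, -2, 4, -8, 16 → -32 → 64.
Third component — always 2 × the first component: 2, 8, 18, 32, 50 → 72 → 98.
So the next two rows are 36  -32  72 and 49  64  98.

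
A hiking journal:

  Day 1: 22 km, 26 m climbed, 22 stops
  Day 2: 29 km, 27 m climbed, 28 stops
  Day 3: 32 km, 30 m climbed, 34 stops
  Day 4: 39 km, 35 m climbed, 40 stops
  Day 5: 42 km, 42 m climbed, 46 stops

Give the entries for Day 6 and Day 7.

49 km, 51 m climbed, 52 stops; 52 km, 62 m climbed, 58 stops

Km — alternating steps +7, +3, +7, +3, …: 22, 29, 32, 39, 42 → 49 → 52.
M climbed — differences are 1, 3, 5, … (increasing by 2 each time): 26, 27, 30, 35, 42 → 51 → 62.
Stops: 22, 28, 34, 40, 46 → 52 → 58 (+6 each step).
So the next two rows are 49 km, 51 m climbed, 52 stops and 52 km, 62 m climbed, 58 stops.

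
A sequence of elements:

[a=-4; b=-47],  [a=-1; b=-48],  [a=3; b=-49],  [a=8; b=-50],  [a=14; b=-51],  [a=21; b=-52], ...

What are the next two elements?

[a=29; b=-53], [a=38; b=-54]

For the a, differences are 3, 4, 5, … (increasing by 1 each time): -4, -1, 3, 8, 14, 21 → 29 → 38.
B — −1 each step: -47, -48, -49, -50, -51, -52 → -53 → -54.
Putting the parts together: [a=29; b=-53] and then [a=38; b=-54].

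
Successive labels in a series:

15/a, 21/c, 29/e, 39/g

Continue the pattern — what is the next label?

51/i

First component: 15, 21, 29, 39 → 51 (differences are 6, 8, 10, … (increasing by 2 each time)).
For the letter, letters move forward 2 places in the alphabet: a, c, e, g → i.
So the next label is 51/i.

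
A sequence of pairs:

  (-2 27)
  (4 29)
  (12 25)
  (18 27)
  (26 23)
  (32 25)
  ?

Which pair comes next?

First coordinate — alternating steps +6, +8, +6, +8, …: -2, 4, 12, 18, 26, 32 → 40.
Second coordinate: 27, 29, 25, 27, 23, 25 → 21 (alternating steps +2, −4, +2, −4, …).
Putting it together: (40 21).

(40 21)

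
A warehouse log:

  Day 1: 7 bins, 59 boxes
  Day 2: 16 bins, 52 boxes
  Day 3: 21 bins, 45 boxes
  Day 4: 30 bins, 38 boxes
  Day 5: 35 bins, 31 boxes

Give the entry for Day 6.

Bins — alternating steps +9, +5, +9, +5, …: 7, 16, 21, 30, 35 → 44.
Boxes: −7 each step; 59, 52, 45, 38, 31 → 24.
So the next record is 44 bins, 24 boxes.

44 bins, 24 boxes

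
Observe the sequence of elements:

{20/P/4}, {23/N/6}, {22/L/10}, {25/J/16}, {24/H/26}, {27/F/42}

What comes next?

First component — alternating steps +3, −1, +3, −1, …: 20, 23, 22, 25, 24, 27 → 26.
Letter goes P, N, L, J, H, F → D (letters move back 2 places in the alphabet).
Third component: each term is the sum of the two before it; 4, 6, 10, 16, 26, 42 → 68.
Combining the parts gives {26/D/68}.

{26/D/68}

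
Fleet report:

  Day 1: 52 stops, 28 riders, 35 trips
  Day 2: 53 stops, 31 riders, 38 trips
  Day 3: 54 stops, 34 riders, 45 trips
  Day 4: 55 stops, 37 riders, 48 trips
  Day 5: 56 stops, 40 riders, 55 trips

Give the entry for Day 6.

Stops: 52, 53, 54, 55, 56 → 57 (+1 each step).
Riders: +3 each step, so 28, 31, 34, 37, 40 → 43.
Trips — alternating steps +3, +7, +3, +7, …: 35, 38, 45, 48, 55 → 58.
So the next row is 57 stops, 43 riders, 58 trips.

57 stops, 43 riders, 58 trips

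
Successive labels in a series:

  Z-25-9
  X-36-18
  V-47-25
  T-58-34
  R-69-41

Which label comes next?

Letter: letters move back 2 places in the alphabet, so Z, X, V, T, R → P.
Second component — +11 each step: 25, 36, 47, 58, 69 → 80.
Third component: 9, 18, 25, 34, 41 → 50 (alternating steps +9, +7, +9, +7, …).
So the next label is P-80-50.

P-80-50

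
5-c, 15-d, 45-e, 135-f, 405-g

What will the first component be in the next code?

1215

For the first component, ×3 each step: 5, 15, 45, 135, 405 → 1215.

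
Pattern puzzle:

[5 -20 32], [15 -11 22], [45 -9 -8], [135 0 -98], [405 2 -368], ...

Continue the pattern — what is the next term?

[1215 11 -1178]

First coordinate goes 5, 15, 45, 135, 405 → 1215 (×3 each step).
Second coordinate: alternating steps +9, +2, +9, +2, …, so -20, -11, -9, 0, 2 → 11.
Third coordinate: together with the first coordinate always sums to 37, so 32, 22, -8, -98, -368 → -1178.
Putting it together: [1215 11 -1178].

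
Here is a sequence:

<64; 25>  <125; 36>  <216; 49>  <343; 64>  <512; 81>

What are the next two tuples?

First slot: perfect cubes: 4³, 5³, 6³, …, so 64, 125, 216, 343, 512 → 729 → 1000.
Second slot: 25, 36, 49, 64, 81 → 100 → 121 (perfect squares: 5², 6², 7², …).
So the next two tuples are <729; 100> and <1000; 121>.

<729; 100>, <1000; 121>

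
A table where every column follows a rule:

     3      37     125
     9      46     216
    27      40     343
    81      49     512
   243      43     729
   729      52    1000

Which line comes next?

First component goes 3, 9, 27, 81, 243, 729 → 2187 (×3 each step).
Second component: alternating steps +9, −6, +9, −6, …, so 37, 46, 40, 49, 43, 52 → 46.
Third component: perfect cubes: 5³, 6³, 7³, …; 125, 216, 343, 512, 729, 1000 → 1331.
So the next line is 2187  46  1331.

2187  46  1331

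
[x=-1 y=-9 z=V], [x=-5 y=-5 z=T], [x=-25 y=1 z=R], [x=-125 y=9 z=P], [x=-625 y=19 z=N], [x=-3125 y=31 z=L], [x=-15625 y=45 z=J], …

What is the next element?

[x=-78125 y=61 z=H]

X: ×5 each step, so -1, -5, -25, -125, -625, -3125, -15625 → -78125.
For the y, differences are 4, 6, 8, … (increasing by 2 each time): -9, -5, 1, 9, 19, 31, 45 → 61.
For the z, letters move back 2 places in the alphabet: V, T, R, P, N, L, J → H.
Combining the parts gives [x=-78125 y=61 z=H].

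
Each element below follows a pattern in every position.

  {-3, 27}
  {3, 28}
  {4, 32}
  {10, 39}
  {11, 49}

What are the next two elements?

{17, 62}, {18, 78}

First slot — alternating steps +6, +1, +6, +1, …: -3, 3, 4, 10, 11 → 17 → 18.
Second slot: differences are 1, 4, 7, … (increasing by 3 each time), so 27, 28, 32, 39, 49 → 62 → 78.
Putting the parts together: {17, 62} and then {18, 78}.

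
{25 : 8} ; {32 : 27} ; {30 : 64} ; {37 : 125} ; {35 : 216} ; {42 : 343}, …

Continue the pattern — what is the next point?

{40 : 512}

First coordinate: alternating steps +7, −2, +7, −2, …; 25, 32, 30, 37, 35, 42 → 40.
Second coordinate goes 8, 27, 64, 125, 216, 343 → 512 (perfect cubes: 2³, 3³, 4³, …).
Combining the parts gives {40 : 512}.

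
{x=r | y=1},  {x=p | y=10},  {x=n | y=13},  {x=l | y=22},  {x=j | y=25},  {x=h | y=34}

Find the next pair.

X: letters move back 2 places in the alphabet; r, p, n, l, j, h → f.
Y — alternating steps +9, +3, +9, +3, …: 1, 10, 13, 22, 25, 34 → 37.
Putting it together: {x=f | y=37}.

{x=f | y=37}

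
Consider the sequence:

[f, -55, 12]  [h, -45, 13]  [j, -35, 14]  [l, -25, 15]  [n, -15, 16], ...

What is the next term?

[p, -5, 17]

For the letter, letters move forward 2 places in the alphabet: f, h, j, l, n → p.
For the second part, +10 each step: -55, -45, -35, -25, -15 → -5.
Third part goes 12, 13, 14, 15, 16 → 17 (+1 each step).
Putting it together: [p, -5, 17].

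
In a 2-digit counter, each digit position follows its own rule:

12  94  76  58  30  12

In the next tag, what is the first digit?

First digit goes 1, 9, 7, 5, 3, 1 → 9 (−2 each step, mod 10).

9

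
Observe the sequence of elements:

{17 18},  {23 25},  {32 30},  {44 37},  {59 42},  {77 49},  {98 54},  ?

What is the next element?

{122 61}

First value: differences are 6, 9, 12, … (increasing by 3 each time), so 17, 23, 32, 44, 59, 77, 98 → 122.
For the second value, alternating steps +7, +5, +7, +5, …: 18, 25, 30, 37, 42, 49, 54 → 61.
Putting it together: {122 61}.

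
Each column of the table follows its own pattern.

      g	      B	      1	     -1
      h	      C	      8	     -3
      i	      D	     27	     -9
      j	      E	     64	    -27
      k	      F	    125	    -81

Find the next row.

First letter: letters move forward 1 place in the alphabet, so g, h, i, j, k → l.
Second letter goes B, C, D, E, F → G (letters move forward 1 place in the alphabet).
Third component: perfect cubes: 1³, 2³, 3³, …; 1, 8, 27, 64, 125 → 216.
Fourth component — ×3 each step: -1, -3, -9, -27, -81 → -243.
Putting it together: l  G  216  -243.

l  G  216  -243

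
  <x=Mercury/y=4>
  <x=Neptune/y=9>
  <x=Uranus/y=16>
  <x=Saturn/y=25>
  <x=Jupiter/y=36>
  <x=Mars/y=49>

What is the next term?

X: runs backward through the planets Mercury→Neptune; Mercury, Neptune, Uranus, Saturn, Jupiter, Mars → Earth.
Y goes 4, 9, 16, 25, 36, 49 → 64 (perfect squares: 2², 3², 4², …).
So the next term is <x=Earth/y=64>.

<x=Earth/y=64>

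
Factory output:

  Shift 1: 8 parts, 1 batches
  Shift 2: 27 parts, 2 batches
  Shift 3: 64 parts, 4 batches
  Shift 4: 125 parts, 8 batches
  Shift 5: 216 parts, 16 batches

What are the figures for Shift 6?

Parts: perfect cubes: 2³, 3³, 4³, …, so 8, 27, 64, 125, 216 → 343.
Batches: 1, 2, 4, 8, 16 → 32 (×2 each step).
Putting it together: 343 parts, 32 batches.

343 parts, 32 batches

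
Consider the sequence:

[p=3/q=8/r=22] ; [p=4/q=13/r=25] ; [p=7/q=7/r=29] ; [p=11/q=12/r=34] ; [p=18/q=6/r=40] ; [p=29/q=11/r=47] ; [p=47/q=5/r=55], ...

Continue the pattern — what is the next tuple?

P goes 3, 4, 7, 11, 18, 29, 47 → 76 (each term is the sum of the two before it).
For the q, alternating steps +5, −6, +5, −6, …: 8, 13, 7, 12, 6, 11, 5 → 10.
R — differences are 3, 4, 5, … (increasing by 1 each time): 22, 25, 29, 34, 40, 47, 55 → 64.
So the next tuple is [p=76/q=10/r=64].

[p=76/q=10/r=64]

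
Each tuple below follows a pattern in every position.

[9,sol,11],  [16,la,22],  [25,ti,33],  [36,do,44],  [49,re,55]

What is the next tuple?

[64,mi,66]

First value: 9, 16, 25, 36, 49 → 64 (perfect squares: 3², 4², 5², …).
Note goes sol, la, ti, do, re → mi (runs through the solfège scale do→ti).
Third value: +11 each step, so 11, 22, 33, 44, 55 → 66.
So the next tuple is [64,mi,66].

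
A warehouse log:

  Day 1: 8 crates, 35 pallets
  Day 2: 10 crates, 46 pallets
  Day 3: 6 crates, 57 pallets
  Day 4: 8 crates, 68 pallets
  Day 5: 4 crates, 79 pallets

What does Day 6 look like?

6 crates, 90 pallets

Crates: alternating steps +2, −4, +2, −4, …; 8, 10, 6, 8, 4 → 6.
Pallets — +11 each step: 35, 46, 57, 68, 79 → 90.
Putting it together: 6 crates, 90 pallets.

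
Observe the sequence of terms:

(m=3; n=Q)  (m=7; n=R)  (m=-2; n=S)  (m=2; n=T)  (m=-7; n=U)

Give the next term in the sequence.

M: alternating steps +4, −9, +4, −9, …; 3, 7, -2, 2, -7 → -3.
N: letters move forward 1 place in the alphabet, so Q, R, S, T, U → V.
Combining the parts gives (m=-3; n=V).

(m=-3; n=V)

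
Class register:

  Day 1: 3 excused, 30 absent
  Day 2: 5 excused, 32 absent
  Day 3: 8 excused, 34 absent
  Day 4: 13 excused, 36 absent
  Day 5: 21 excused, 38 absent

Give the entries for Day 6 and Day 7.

34 excused, 40 absent; 55 excused, 42 absent

Excused: each term is the sum of the two before it, so 3, 5, 8, 13, 21 → 34 → 55.
For the absent, +2 each step: 30, 32, 34, 36, 38 → 40 → 42.
So the next two records are 34 excused, 40 absent and 55 excused, 42 absent.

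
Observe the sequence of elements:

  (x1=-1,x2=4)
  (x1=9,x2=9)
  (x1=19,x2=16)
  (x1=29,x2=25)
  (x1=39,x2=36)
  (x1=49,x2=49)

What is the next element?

(x1=59,x2=64)

X1: +10 each step; -1, 9, 19, 29, 39, 49 → 59.
X2: differences are 5, 7, 9, … (increasing by 2 each time); 4, 9, 16, 25, 36, 49 → 64.
Putting it together: (x1=59,x2=64).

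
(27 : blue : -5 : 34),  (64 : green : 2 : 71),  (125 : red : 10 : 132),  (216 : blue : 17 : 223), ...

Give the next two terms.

(343 : green : 25 : 350), (512 : red : 32 : 519)

First component: perfect cubes: 3³, 4³, 5³, …, so 27, 64, 125, 216 → 343 → 512.
Colour: repeats blue → green → red, so blue, green, red, blue → green → red.
Third component: alternating steps +7, +8, +7, +8, …; -5, 2, 10, 17 → 25 → 32.
For the fourth component, always 7 more than the first component: 34, 71, 132, 223 → 350 → 519.
So the next two terms are (343 : green : 25 : 350) and (512 : red : 32 : 519).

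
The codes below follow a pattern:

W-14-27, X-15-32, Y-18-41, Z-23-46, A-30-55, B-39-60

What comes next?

Letter goes W, X, Y, Z, A, B → C (letters move forward 1 place in the alphabet, wrapping Z→A).
Second component: differences are 1, 3, 5, … (increasing by 2 each time); 14, 15, 18, 23, 30, 39 → 50.
Third component: alternating steps +5, +9, +5, +9, …, so 27, 32, 41, 46, 55, 60 → 69.
Putting it together: C-50-69.

C-50-69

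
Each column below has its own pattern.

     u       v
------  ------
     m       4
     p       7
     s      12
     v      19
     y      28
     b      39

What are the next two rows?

Column u goes m, p, s, v, y, b → e → h (letters move forward 3 places in the alphabet, wrapping Z→A).
Column v: differences are 3, 5, 7, … (increasing by 2 each time), so 4, 7, 12, 19, 28, 39 → 52 → 67.
So the next two rows are e  52 and h  67.

e  52; h  67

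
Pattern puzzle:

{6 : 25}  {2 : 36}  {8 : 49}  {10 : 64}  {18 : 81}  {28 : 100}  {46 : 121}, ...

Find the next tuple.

First value goes 6, 2, 8, 10, 18, 28, 46 → 74 (each term is the sum of the two before it).
Second value: perfect squares: 5², 6², 7², …, so 25, 36, 49, 64, 81, 100, 121 → 144.
So the next tuple is {74 : 144}.

{74 : 144}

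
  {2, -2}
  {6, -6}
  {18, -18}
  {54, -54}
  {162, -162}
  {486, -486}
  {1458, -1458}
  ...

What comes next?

First coordinate — ×3 each step: 2, 6, 18, 54, 162, 486, 1458 → 4374.
Second coordinate: always the negative of the first coordinate, so -2, -6, -18, -54, -162, -486, -1458 → -4374.
Combining the parts gives {4374, -4374}.

{4374, -4374}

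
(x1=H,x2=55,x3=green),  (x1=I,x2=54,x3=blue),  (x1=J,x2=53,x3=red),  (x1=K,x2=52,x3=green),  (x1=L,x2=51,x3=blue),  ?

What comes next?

X1: letters move forward 1 place in the alphabet; H, I, J, K, L → M.
X2: −1 each step, so 55, 54, 53, 52, 51 → 50.
X3 — repeats green → blue → red: green, blue, red, green, blue → red.
Putting it together: (x1=M,x2=50,x3=red).

(x1=M,x2=50,x3=red)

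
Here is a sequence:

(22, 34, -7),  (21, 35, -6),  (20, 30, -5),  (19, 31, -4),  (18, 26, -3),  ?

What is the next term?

For the first entry, −1 each step: 22, 21, 20, 19, 18 → 17.
For the second entry, alternating steps +1, −5, +1, −5, …: 34, 35, 30, 31, 26 → 27.
Third entry: +1 each step, so -7, -6, -5, -4, -3 → -2.
Putting it together: (17, 27, -2).

(17, 27, -2)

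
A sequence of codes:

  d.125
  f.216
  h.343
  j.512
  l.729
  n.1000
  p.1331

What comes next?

Letter: letters move forward 2 places in the alphabet; d, f, h, j, l, n, p → r.
Second component: 125, 216, 343, 512, 729, 1000, 1331 → 1728 (perfect cubes: 5³, 6³, 7³, …).
So the next code is r.1728.

r.1728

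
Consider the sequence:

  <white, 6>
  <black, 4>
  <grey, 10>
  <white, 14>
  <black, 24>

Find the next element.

Shade: repeats white → black → grey, so white, black, grey, white, black → grey.
Second component: each term is the sum of the two before it; 6, 4, 10, 14, 24 → 38.
Combining the parts gives <grey, 38>.

<grey, 38>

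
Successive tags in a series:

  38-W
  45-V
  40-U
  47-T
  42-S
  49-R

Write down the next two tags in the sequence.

First component goes 38, 45, 40, 47, 42, 49 → 44 → 51 (alternating steps +7, −5, +7, −5, …).
Letter: letters move back 1 place in the alphabet; W, V, U, T, S, R → Q → P.
So the next two tags are 44-Q and 51-P.

44-Q, 51-P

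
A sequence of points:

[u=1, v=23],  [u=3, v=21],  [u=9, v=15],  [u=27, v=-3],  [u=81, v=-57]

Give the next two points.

[u=243, v=-219], [u=729, v=-705]

U goes 1, 3, 9, 27, 81 → 243 → 729 (×3 each step).
V goes 23, 21, 15, -3, -57 → -219 → -705 (together with the u always sums to 24).
Putting the parts together: [u=243, v=-219] and then [u=729, v=-705].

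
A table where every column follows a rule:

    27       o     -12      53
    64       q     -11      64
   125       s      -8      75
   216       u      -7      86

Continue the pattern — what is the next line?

343  w  -4  97

First component — perfect cubes: 3³, 4³, 5³, …: 27, 64, 125, 216 → 343.
Letter — letters move forward 2 places in the alphabet: o, q, s, u → w.
For the third component, alternating steps +1, +3, +1, +3, …: -12, -11, -8, -7 → -4.
Fourth component — +11 each step: 53, 64, 75, 86 → 97.
Combining the parts gives 343  w  -4  97.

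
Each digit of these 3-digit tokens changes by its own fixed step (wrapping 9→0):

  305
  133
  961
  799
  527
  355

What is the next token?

183

First digit: −2 each step, mod 10, so 3, 1, 9, 7, 5, 3 → 1.
For the second digit, +3 each step, mod 10: 0, 3, 6, 9, 2, 5 → 8.
Third digit — −2 each step, mod 10: 5, 3, 1, 9, 7, 5 → 3.
So the next token is 183.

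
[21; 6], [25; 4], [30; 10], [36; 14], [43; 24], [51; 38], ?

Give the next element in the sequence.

First slot goes 21, 25, 30, 36, 43, 51 → 60 (differences are 4, 5, 6, … (increasing by 1 each time)).
Second slot: each term is the sum of the two before it, so 6, 4, 10, 14, 24, 38 → 62.
So the next element is [60; 62].

[60; 62]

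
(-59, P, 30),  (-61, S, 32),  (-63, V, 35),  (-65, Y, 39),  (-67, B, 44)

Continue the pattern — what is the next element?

(-69, E, 50)

First entry goes -59, -61, -63, -65, -67 → -69 (−2 each step).
Letter goes P, S, V, Y, B → E (letters move forward 3 places in the alphabet, wrapping Z→A).
For the third entry, differences are 2, 3, 4, … (increasing by 1 each time): 30, 32, 35, 39, 44 → 50.
Putting it together: (-69, E, 50).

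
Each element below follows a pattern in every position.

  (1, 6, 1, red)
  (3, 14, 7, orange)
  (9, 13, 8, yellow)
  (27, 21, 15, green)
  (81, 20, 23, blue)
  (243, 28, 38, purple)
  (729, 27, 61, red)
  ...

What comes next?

(2187, 35, 99, orange)

First value — ×3 each step: 1, 3, 9, 27, 81, 243, 729 → 2187.
Second value — alternating steps +8, −1, +8, −1, …: 6, 14, 13, 21, 20, 28, 27 → 35.
Third value: each term is the sum of the two before it; 1, 7, 8, 15, 23, 38, 61 → 99.
Colour: red, orange, yellow, green, blue, purple, red → orange (repeats red → orange → yellow → green → blue → purple).
Putting it together: (2187, 35, 99, orange).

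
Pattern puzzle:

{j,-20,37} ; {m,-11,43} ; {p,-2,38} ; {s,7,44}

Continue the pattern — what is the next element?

Letter: j, m, p, s → v (letters move forward 3 places in the alphabet).
Second entry: -20, -11, -2, 7 → 16 (+9 each step).
Third entry — alternating steps +6, −5, +6, −5, …: 37, 43, 38, 44 → 39.
Putting it together: {v,16,39}.

{v,16,39}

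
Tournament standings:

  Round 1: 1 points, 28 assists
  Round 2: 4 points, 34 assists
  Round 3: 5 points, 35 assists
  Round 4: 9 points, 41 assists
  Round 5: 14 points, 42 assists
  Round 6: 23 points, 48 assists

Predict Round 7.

37 points, 49 assists

For the points, each term is the sum of the two before it: 1, 4, 5, 9, 14, 23 → 37.
Assists: alternating steps +6, +1, +6, +1, …, so 28, 34, 35, 41, 42, 48 → 49.
Combining the parts gives 37 points, 49 assists.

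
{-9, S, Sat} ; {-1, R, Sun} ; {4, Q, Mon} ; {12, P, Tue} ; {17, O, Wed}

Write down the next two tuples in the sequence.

{25, N, Thu}, {30, M, Fri}

First part: alternating steps +8, +5, +8, +5, …; -9, -1, 4, 12, 17 → 25 → 30.
Letter goes S, R, Q, P, O → N → M (letters move back 1 place in the alphabet).
Day — runs through the weekdays Mon→Sun: Sat, Sun, Mon, Tue, Wed → Thu → Fri.
So the next two tuples are {25, N, Thu} and {30, M, Fri}.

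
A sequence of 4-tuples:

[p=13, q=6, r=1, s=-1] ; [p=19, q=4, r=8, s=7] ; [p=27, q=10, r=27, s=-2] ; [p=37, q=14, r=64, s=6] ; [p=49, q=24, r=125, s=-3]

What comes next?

[p=63, q=38, r=216, s=5]

P: 13, 19, 27, 37, 49 → 63 (differences are 6, 8, 10, … (increasing by 2 each time)).
Q: 6, 4, 10, 14, 24 → 38 (each term is the sum of the two before it).
R: perfect cubes: 1³, 2³, 3³, …; 1, 8, 27, 64, 125 → 216.
S goes -1, 7, -2, 6, -3 → 5 (alternating steps +8, −9, +8, −9, …).
Putting it together: [p=63, q=38, r=216, s=5].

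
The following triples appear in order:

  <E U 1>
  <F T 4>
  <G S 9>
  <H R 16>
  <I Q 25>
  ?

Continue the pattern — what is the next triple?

<J P 36>

First letter: letters move forward 1 place in the alphabet, so E, F, G, H, I → J.
Second letter — letters move back 1 place in the alphabet: U, T, S, R, Q → P.
Third coordinate: 1, 4, 9, 16, 25 → 36 (perfect squares: 1², 2², 3², …).
Combining the parts gives <J P 36>.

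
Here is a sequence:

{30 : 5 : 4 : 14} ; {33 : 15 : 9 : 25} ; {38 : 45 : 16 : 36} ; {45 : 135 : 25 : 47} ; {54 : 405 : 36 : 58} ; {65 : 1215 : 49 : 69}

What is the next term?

{78 : 3645 : 64 : 80}

First component: differences are 3, 5, 7, … (increasing by 2 each time), so 30, 33, 38, 45, 54, 65 → 78.
Second component: 5, 15, 45, 135, 405, 1215 → 3645 (×3 each step).
Third component — perfect squares: 2², 3², 4², …: 4, 9, 16, 25, 36, 49 → 64.
Fourth component — +11 each step: 14, 25, 36, 47, 58, 69 → 80.
Combining the parts gives {78 : 3645 : 64 : 80}.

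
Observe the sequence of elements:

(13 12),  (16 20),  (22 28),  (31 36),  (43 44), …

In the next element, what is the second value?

For the second value, +8 each step: 12, 20, 28, 36, 44 → 52.

52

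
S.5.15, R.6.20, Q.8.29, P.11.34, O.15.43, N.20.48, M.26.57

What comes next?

L.33.62

Letter goes S, R, Q, P, O, N, M → L (letters move back 1 place in the alphabet).
Second component: differences are 1, 2, 3, … (increasing by 1 each time), so 5, 6, 8, 11, 15, 20, 26 → 33.
Third component: 15, 20, 29, 34, 43, 48, 57 → 62 (alternating steps +5, +9, +5, +9, …).
Putting it together: L.33.62.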